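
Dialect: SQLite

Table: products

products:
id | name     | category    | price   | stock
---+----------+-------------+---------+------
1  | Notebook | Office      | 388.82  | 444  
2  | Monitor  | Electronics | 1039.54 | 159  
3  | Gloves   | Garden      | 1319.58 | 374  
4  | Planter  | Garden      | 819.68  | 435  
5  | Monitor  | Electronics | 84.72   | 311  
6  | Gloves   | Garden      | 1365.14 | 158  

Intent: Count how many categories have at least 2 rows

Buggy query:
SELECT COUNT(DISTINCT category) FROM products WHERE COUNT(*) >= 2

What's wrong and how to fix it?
Bug: COUNT(*) cannot appear in WHERE; the per-group count doesn't exist yet

Fix: Use a subquery that GROUPs and filters with HAVING, then count its rows

Corrected query:
SELECT COUNT(*) FROM (SELECT category FROM products GROUP BY category HAVING COUNT(*) >= 2)

Result:
COUNT(*)
--------
2       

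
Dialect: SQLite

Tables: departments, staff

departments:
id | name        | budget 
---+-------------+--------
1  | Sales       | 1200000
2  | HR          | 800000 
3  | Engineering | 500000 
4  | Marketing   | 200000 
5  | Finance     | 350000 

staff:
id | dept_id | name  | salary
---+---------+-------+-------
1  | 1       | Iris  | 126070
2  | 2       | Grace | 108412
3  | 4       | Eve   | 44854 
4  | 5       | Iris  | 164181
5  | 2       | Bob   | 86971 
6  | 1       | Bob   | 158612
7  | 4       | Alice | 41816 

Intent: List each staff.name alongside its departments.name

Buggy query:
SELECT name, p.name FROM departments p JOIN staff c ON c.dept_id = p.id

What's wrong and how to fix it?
Bug: Both tables have a 'name' column; the unqualified reference is ambiguous

Fix: Qualify the column with its table alias (c.name)

Corrected query:
SELECT c.name, p.name FROM departments p JOIN staff c ON c.dept_id = p.id

Result:
name  | name     
------+----------
Iris  | Sales    
Grace | HR       
Eve   | Marketing
Iris  | Finance  
Bob   | HR       
Bob   | Sales    
Alice | Marketing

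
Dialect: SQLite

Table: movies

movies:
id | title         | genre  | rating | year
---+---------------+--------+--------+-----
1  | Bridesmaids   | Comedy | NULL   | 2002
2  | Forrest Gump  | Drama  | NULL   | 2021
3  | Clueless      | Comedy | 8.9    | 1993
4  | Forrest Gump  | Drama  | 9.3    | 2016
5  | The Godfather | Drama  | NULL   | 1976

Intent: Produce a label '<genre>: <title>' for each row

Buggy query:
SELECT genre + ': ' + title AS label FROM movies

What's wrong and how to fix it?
Bug: SQLite uses || for string concatenation; + coerces text to numbers (yielding 0)

Fix: Replace + with || to concatenate text

Corrected query:
SELECT genre || ': ' || title AS label FROM movies

Result:
label               
--------------------
Comedy: Bridesmaids 
Drama: Forrest Gump 
Comedy: Clueless    
Drama: Forrest Gump 
Drama: The Godfather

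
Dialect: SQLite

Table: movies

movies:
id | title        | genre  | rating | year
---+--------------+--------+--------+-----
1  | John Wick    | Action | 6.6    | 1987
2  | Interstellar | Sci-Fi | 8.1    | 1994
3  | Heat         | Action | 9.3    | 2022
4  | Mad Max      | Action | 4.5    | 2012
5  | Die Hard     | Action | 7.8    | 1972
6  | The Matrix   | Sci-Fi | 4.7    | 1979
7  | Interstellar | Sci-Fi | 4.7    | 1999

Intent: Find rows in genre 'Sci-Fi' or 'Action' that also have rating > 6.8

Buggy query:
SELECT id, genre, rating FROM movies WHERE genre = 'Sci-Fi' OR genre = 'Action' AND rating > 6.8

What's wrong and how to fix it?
Bug: Without parentheses, AND is evaluated before OR, so the rating filter only applies to the 'Action' branch

Fix: Add parentheses around the OR so the AND applies to both alternatives

Corrected query:
SELECT id, genre, rating FROM movies WHERE (genre = 'Sci-Fi' OR genre = 'Action') AND rating > 6.8

Result:
id | genre  | rating
---+--------+-------
2  | Sci-Fi | 8.1   
3  | Action | 9.3   
5  | Action | 7.8   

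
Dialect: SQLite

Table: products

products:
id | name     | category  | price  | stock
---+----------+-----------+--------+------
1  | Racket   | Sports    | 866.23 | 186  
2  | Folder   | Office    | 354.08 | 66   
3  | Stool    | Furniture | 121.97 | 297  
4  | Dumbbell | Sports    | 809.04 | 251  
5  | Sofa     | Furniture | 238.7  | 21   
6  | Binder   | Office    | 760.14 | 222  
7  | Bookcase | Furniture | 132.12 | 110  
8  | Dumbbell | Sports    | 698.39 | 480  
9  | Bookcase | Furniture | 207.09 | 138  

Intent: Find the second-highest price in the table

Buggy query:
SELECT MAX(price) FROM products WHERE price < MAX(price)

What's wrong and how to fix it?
Bug: MAX(price) on the right of the comparison is an aggregate-in-WHERE error

Fix: Put the inner MAX in a scalar subquery

Corrected query:
SELECT MAX(price) FROM products WHERE price < (SELECT MAX(price) FROM products)

Result:
MAX(price)
----------
809.04    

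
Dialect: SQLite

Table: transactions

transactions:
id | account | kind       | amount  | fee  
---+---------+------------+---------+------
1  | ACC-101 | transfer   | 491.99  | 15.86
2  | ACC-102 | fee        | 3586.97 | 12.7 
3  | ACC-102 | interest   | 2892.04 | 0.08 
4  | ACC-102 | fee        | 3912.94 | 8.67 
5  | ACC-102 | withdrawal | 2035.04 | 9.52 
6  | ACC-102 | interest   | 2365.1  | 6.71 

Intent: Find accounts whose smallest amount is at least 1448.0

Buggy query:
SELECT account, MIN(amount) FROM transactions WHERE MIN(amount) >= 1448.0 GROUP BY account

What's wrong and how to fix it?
Bug: Aggregates like MIN are computed per group after WHERE runs

Fix: Use HAVING for the per-group MIN condition

Corrected query:
SELECT account, MIN(amount) FROM transactions GROUP BY account HAVING MIN(amount) >= 1448.0

Result:
account | MIN(amount)
--------+------------
ACC-102 | 2035.04    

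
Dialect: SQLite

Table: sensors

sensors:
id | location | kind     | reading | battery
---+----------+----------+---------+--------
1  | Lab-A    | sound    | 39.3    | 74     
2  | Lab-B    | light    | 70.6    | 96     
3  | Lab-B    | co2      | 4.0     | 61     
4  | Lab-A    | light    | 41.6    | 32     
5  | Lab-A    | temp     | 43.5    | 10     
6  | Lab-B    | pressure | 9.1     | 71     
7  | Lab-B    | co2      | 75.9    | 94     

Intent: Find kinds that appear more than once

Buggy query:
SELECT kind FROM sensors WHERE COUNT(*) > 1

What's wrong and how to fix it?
Bug: COUNT(*) is an aggregate and cannot be used in WHERE

Fix: GROUP BY kind, then filter groups with HAVING COUNT(*) > 1

Corrected query:
SELECT kind FROM sensors GROUP BY kind HAVING COUNT(*) > 1

Result:
kind 
-----
co2  
light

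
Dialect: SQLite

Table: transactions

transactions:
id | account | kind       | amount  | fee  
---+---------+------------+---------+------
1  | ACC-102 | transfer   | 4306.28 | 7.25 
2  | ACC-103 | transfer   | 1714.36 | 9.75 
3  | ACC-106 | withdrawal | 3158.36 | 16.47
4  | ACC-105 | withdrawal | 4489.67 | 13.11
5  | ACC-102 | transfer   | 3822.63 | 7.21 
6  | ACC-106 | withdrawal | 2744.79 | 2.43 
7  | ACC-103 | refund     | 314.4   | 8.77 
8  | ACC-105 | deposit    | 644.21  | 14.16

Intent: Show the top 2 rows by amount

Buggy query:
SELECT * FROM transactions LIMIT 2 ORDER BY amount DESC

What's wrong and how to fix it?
Bug: LIMIT must come after ORDER BY

Fix: Sort with ORDER BY, then apply LIMIT

Corrected query:
SELECT * FROM transactions ORDER BY amount DESC LIMIT 2

Result:
id | account | kind       | amount  | fee  
---+---------+------------+---------+------
4  | ACC-105 | withdrawal | 4489.67 | 13.11
1  | ACC-102 | transfer   | 4306.28 | 7.25 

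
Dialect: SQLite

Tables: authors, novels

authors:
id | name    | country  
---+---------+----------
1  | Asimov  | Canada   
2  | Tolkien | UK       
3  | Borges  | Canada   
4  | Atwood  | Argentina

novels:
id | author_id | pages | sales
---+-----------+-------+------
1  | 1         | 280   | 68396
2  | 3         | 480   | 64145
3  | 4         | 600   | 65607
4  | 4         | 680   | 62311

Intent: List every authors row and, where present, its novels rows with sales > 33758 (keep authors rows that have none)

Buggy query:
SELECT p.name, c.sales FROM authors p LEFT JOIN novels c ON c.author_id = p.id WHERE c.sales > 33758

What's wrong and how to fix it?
Bug: Filtering c.sales in WHERE discards the NULL rows produced by LEFT JOIN, turning it into an inner join

Fix: Move the right-table condition into the ON clause so unmatched parents are kept

Corrected query:
SELECT p.name, c.sales FROM authors p LEFT JOIN novels c ON c.author_id = p.id AND c.sales > 33758

Result:
name    | sales
--------+------
Asimov  | 68396
Tolkien | NULL 
Borges  | 64145
Atwood  | 62311
Atwood  | 65607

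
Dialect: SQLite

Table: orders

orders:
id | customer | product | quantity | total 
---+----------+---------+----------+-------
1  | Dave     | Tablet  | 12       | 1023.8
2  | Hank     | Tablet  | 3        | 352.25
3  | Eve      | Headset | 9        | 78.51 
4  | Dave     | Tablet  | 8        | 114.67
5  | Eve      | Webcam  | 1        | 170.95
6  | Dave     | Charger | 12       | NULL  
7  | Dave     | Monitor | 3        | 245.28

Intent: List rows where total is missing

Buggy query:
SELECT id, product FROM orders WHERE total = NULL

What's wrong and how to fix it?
Bug: Comparing to NULL with '=' never matches; NULL = NULL is unknown, not true

Fix: Use IS NULL to test for NULL

Corrected query:
SELECT id, product FROM orders WHERE total IS NULL

Result:
id | product
---+--------
6  | Charger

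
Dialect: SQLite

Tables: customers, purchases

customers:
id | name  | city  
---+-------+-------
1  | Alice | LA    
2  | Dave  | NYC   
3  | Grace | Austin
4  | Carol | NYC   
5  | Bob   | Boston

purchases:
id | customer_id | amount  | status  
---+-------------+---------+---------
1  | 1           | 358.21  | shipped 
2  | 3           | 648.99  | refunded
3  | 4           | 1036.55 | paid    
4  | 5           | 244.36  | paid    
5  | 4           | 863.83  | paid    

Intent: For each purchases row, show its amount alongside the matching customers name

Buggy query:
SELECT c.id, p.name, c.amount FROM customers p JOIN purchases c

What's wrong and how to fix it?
Bug: Missing join condition: each purchases row is matched to all customers rows instead of just its own

Fix: Add ON c.customer_id = p.id to the JOIN

Corrected query:
SELECT c.id, p.name, c.amount FROM customers p JOIN purchases c ON c.customer_id = p.id

Result:
id | name  | amount 
---+-------+--------
1  | Alice | 358.21 
2  | Grace | 648.99 
3  | Carol | 1036.55
4  | Bob   | 244.36 
5  | Carol | 863.83 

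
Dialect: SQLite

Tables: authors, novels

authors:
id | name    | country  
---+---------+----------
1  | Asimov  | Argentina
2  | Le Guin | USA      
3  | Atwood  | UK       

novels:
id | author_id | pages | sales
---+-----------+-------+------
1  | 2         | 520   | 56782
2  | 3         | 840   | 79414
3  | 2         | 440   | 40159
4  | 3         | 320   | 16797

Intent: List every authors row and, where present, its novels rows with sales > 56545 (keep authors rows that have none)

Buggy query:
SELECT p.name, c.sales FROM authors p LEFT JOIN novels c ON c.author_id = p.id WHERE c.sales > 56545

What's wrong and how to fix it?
Bug: A WHERE condition on the right-hand table after LEFT JOIN drops unmatched parents

Fix: Move the right-table condition into the ON clause so unmatched parents are kept

Corrected query:
SELECT p.name, c.sales FROM authors p LEFT JOIN novels c ON c.author_id = p.id AND c.sales > 56545

Result:
name    | sales
--------+------
Asimov  | NULL 
Le Guin | 56782
Atwood  | 79414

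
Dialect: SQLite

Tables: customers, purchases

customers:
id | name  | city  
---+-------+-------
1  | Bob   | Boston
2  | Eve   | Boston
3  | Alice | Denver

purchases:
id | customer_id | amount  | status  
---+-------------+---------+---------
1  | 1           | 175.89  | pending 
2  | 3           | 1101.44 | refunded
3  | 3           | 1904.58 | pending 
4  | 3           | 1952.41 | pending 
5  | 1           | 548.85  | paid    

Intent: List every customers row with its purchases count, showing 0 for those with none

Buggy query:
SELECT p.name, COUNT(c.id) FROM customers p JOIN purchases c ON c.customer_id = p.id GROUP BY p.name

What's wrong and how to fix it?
Bug: An inner join excludes parents with zero children

Fix: Switch to LEFT JOIN to retain unmatched parent rows

Corrected query:
SELECT p.name, COUNT(c.id) FROM customers p LEFT JOIN purchases c ON c.customer_id = p.id GROUP BY p.name

Result:
name  | COUNT(c.id)
------+------------
Alice | 3          
Bob   | 2          
Eve   | 0          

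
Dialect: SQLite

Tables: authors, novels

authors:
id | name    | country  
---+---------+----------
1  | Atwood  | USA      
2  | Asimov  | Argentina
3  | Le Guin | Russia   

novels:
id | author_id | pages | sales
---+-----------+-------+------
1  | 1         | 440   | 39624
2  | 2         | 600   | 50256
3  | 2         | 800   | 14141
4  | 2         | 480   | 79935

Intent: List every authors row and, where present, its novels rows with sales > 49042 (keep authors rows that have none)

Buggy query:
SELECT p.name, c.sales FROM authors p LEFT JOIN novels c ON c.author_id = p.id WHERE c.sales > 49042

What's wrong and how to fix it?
Bug: A WHERE condition on the right-hand table after LEFT JOIN drops unmatched parents

Fix: Put 'c.sales > 49042' in the JOIN's ON clause instead of WHERE

Corrected query:
SELECT p.name, c.sales FROM authors p LEFT JOIN novels c ON c.author_id = p.id AND c.sales > 49042

Result:
name    | sales
--------+------
Atwood  | NULL 
Asimov  | 50256
Asimov  | 79935
Le Guin | NULL 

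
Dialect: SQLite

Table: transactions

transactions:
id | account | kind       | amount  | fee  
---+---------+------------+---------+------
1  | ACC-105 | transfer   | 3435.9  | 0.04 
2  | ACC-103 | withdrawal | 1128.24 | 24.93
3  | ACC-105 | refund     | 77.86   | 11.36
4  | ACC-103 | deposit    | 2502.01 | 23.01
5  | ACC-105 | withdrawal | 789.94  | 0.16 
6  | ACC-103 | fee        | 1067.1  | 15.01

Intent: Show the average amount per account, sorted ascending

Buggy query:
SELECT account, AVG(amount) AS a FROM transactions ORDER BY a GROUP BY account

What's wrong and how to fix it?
Bug: GROUP BY must precede ORDER BY

Fix: Reorder: SELECT … FROM … GROUP BY … ORDER BY …

Corrected query:
SELECT account, AVG(amount) AS a FROM transactions GROUP BY account ORDER BY a

Result:
account | a          
--------+------------
ACC-105 | 1434.566667
ACC-103 | 1565.783333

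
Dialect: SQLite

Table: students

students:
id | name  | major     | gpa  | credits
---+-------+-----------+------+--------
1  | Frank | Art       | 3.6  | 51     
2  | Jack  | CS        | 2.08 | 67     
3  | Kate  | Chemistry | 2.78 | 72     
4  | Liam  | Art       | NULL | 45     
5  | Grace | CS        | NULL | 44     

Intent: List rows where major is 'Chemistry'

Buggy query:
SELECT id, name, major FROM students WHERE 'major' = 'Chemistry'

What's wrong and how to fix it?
Bug: Single quotes denote string literals in SQL; the column name is being compared as a constant string

Fix: Reference the column as major without single quotes

Corrected query:
SELECT id, name, major FROM students WHERE major = 'Chemistry'

Result:
id | name | major    
---+------+----------
3  | Kate | Chemistry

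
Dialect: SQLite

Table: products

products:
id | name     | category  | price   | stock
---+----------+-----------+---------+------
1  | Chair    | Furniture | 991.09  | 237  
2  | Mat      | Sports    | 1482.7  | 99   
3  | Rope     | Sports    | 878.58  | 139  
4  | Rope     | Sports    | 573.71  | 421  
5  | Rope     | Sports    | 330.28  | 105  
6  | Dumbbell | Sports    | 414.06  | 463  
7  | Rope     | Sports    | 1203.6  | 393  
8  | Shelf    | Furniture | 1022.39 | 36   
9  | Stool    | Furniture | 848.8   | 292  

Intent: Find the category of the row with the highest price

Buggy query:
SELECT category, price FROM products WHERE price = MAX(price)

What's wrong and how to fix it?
Bug: WHERE is evaluated per row; an aggregate over the whole table isn't defined there

Fix: Use a subquery: WHERE price = (SELECT MAX(price) FROM products)

Corrected query:
SELECT category, price FROM products WHERE price = (SELECT MAX(price) FROM products)

Result:
category | price 
---------+-------
Sports   | 1482.7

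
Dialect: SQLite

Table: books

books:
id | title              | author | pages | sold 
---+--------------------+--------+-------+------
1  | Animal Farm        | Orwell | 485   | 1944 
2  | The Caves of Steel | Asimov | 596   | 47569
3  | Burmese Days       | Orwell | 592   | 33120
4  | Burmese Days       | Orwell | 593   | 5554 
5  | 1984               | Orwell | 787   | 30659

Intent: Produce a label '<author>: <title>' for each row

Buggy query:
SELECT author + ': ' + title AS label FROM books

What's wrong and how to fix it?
Bug: '+' is numeric addition; on text columns SQLite converts them to 0 instead of concatenating

Fix: Replace + with || to concatenate text

Corrected query:
SELECT author || ': ' || title AS label FROM books

Result:
label                     
--------------------------
Orwell: Animal Farm       
Asimov: The Caves of Steel
Orwell: Burmese Days      
Orwell: Burmese Days      
Orwell: 1984              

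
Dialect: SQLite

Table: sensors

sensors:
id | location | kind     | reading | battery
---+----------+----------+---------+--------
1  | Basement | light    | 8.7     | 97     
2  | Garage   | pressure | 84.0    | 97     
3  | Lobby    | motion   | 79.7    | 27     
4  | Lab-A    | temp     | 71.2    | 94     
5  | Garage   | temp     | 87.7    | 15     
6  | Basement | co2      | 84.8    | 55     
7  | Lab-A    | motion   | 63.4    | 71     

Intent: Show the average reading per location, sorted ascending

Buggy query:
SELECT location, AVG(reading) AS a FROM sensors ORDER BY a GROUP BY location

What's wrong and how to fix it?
Bug: ORDER BY appears before GROUP BY; SQL clause order requires GROUP BY first

Fix: Move ORDER BY to the end, after GROUP BY

Corrected query:
SELECT location, AVG(reading) AS a FROM sensors GROUP BY location ORDER BY a

Result:
location | a    
---------+------
Basement | 46.75
Lab-A    | 67.3 
Lobby    | 79.7 
Garage   | 85.85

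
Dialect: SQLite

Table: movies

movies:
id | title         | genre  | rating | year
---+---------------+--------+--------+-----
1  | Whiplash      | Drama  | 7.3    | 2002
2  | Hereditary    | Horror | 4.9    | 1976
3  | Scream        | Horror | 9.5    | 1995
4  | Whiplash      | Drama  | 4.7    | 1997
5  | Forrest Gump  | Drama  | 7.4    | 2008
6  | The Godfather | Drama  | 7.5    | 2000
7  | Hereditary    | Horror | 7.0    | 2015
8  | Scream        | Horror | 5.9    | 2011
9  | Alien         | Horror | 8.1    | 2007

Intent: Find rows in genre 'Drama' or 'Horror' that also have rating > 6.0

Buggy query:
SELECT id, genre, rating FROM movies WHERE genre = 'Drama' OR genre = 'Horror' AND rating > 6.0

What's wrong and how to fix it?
Bug: Without parentheses, AND is evaluated before OR, so the rating filter only applies to the 'Horror' branch

Fix: Add parentheses around the OR so the AND applies to both alternatives

Corrected query:
SELECT id, genre, rating FROM movies WHERE (genre = 'Drama' OR genre = 'Horror') AND rating > 6.0

Result:
id | genre  | rating
---+--------+-------
1  | Drama  | 7.3   
3  | Horror | 9.5   
5  | Drama  | 7.4   
6  | Drama  | 7.5   
7  | Horror | 7     
9  | Horror | 8.1   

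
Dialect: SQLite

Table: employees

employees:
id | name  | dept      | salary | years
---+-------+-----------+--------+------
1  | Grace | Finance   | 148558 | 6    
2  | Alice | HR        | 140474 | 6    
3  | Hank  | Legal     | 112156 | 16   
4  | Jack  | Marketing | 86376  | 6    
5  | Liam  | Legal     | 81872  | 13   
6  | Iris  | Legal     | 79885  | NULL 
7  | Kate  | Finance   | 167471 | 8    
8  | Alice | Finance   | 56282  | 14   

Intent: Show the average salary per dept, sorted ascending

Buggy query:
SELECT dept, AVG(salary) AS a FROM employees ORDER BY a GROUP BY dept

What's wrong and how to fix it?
Bug: ORDER BY appears before GROUP BY; SQL clause order requires GROUP BY first

Fix: Reorder: SELECT … FROM … GROUP BY … ORDER BY …

Corrected query:
SELECT dept, AVG(salary) AS a FROM employees GROUP BY dept ORDER BY a

Result:
dept      | a            
----------+--------------
Marketing | 86376        
Legal     | 91304.333333 
Finance   | 124103.666667
HR        | 140474       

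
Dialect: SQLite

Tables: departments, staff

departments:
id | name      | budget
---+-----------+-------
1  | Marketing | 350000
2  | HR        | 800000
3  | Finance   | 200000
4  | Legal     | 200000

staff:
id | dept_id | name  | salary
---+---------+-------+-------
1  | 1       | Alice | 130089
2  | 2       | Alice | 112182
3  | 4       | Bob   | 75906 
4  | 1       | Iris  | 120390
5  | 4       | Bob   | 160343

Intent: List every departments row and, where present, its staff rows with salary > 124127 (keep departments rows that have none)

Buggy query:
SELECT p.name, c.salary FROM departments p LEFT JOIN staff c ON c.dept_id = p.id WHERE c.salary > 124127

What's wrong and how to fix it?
Bug: A WHERE condition on the right-hand table after LEFT JOIN drops unmatched parents

Fix: Move the right-table condition into the ON clause so unmatched parents are kept

Corrected query:
SELECT p.name, c.salary FROM departments p LEFT JOIN staff c ON c.dept_id = p.id AND c.salary > 124127

Result:
name      | salary
----------+-------
Marketing | 130089
HR        | NULL  
Finance   | NULL  
Legal     | 160343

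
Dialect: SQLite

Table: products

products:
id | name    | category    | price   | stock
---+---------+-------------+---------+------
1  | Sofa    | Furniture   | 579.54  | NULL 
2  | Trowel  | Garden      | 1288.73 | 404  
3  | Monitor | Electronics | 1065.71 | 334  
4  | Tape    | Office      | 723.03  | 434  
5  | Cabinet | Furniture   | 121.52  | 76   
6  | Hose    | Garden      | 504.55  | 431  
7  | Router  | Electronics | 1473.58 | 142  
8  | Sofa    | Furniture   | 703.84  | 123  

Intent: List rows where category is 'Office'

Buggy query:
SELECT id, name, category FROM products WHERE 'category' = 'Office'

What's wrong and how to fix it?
Bug: Single quotes denote string literals in SQL; the column name is being compared as a constant string

Fix: Remove the quotes around the column name (or use double quotes for an identifier)

Corrected query:
SELECT id, name, category FROM products WHERE category = 'Office'

Result:
id | name | category
---+------+---------
4  | Tape | Office  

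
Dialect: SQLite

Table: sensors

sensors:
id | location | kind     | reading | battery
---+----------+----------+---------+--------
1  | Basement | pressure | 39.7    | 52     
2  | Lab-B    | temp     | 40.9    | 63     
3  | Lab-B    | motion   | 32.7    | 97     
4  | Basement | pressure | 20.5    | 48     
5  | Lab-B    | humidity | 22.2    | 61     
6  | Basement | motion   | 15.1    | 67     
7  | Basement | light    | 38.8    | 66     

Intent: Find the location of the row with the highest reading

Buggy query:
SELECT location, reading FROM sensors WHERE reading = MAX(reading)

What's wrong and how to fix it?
Bug: WHERE is evaluated per row; an aggregate over the whole table isn't defined there

Fix: Use a subquery: WHERE reading = (SELECT MAX(reading) FROM sensors)

Corrected query:
SELECT location, reading FROM sensors WHERE reading = (SELECT MAX(reading) FROM sensors)

Result:
location | reading
---------+--------
Lab-B    | 40.9   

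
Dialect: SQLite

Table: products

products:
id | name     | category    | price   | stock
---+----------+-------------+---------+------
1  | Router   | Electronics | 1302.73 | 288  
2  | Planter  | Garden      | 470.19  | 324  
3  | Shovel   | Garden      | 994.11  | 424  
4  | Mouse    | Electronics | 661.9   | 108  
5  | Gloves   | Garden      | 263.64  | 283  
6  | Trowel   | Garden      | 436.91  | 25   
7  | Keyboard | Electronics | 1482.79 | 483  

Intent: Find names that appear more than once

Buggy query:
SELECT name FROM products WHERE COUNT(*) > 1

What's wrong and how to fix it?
Bug: COUNT(*) is an aggregate and cannot be used in WHERE

Fix: Group first, then use HAVING for the count condition

Corrected query:
SELECT name FROM products GROUP BY name HAVING COUNT(*) > 1

Result:
(no rows)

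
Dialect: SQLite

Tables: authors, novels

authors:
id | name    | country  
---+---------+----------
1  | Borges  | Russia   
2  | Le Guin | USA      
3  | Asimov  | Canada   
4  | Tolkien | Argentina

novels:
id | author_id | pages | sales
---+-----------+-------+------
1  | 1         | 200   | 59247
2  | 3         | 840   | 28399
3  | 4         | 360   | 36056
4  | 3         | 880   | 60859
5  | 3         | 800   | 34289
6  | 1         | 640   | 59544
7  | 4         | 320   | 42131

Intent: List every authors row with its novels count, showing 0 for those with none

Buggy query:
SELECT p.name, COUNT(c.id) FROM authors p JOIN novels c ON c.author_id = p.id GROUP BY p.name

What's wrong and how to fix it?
Bug: INNER JOIN drops authors rows that have no matching novels rows

Fix: Switch to LEFT JOIN to retain unmatched parent rows

Corrected query:
SELECT p.name, COUNT(c.id) FROM authors p LEFT JOIN novels c ON c.author_id = p.id GROUP BY p.name

Result:
name    | COUNT(c.id)
--------+------------
Asimov  | 3          
Borges  | 2          
Le Guin | 0          
Tolkien | 2          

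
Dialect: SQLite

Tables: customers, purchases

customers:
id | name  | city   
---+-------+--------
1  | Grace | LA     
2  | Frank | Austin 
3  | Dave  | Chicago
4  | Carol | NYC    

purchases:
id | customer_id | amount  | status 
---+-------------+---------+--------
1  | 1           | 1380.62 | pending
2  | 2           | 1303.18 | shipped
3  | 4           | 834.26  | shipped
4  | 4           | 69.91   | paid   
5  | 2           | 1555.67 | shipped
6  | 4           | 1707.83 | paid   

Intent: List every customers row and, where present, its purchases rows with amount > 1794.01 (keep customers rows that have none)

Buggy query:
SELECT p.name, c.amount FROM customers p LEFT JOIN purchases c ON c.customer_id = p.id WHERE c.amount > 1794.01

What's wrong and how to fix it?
Bug: A WHERE condition on the right-hand table after LEFT JOIN drops unmatched parents

Fix: Put 'c.amount > 1794.01' in the JOIN's ON clause instead of WHERE

Corrected query:
SELECT p.name, c.amount FROM customers p LEFT JOIN purchases c ON c.customer_id = p.id AND c.amount > 1794.01

Result:
name  | amount
------+-------
Grace | NULL  
Frank | NULL  
Dave  | NULL  
Carol | NULL  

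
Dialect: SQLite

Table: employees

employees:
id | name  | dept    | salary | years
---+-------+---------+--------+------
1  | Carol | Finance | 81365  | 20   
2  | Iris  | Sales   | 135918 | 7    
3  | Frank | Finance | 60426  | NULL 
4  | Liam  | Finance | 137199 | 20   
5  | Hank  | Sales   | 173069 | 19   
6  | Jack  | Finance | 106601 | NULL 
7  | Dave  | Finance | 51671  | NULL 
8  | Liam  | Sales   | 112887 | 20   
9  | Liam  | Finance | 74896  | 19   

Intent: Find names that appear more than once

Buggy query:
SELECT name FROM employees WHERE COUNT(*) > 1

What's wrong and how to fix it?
Bug: WHERE can't reference COUNT(*); aggregates are computed after WHERE

Fix: GROUP BY name, then filter groups with HAVING COUNT(*) > 1

Corrected query:
SELECT name FROM employees GROUP BY name HAVING COUNT(*) > 1

Result:
name
----
Liam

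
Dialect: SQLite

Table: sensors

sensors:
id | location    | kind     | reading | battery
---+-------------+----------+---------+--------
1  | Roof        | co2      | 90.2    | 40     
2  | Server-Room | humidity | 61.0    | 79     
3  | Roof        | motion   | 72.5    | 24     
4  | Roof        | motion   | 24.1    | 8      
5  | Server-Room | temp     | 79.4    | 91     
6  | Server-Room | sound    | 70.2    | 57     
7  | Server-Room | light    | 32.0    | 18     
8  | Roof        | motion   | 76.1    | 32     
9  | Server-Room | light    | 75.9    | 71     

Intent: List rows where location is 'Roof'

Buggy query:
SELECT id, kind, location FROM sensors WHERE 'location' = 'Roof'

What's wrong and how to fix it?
Bug: Single quotes denote string literals in SQL; the column name is being compared as a constant string

Fix: Reference the column as location without single quotes

Corrected query:
SELECT id, kind, location FROM sensors WHERE location = 'Roof'

Result:
id | kind   | location
---+--------+---------
1  | co2    | Roof    
3  | motion | Roof    
4  | motion | Roof    
8  | motion | Roof    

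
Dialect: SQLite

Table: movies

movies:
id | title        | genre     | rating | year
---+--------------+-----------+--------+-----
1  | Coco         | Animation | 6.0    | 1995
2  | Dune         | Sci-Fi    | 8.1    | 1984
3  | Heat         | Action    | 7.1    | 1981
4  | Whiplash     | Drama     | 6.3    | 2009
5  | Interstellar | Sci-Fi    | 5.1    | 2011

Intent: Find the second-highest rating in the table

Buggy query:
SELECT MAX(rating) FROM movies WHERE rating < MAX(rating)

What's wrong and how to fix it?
Bug: MAX(rating) on the right of the comparison is an aggregate-in-WHERE error

Fix: Compute the overall MAX in a subquery, then take MAX of rows below it

Corrected query:
SELECT MAX(rating) FROM movies WHERE rating < (SELECT MAX(rating) FROM movies)

Result:
MAX(rating)
-----------
7.1        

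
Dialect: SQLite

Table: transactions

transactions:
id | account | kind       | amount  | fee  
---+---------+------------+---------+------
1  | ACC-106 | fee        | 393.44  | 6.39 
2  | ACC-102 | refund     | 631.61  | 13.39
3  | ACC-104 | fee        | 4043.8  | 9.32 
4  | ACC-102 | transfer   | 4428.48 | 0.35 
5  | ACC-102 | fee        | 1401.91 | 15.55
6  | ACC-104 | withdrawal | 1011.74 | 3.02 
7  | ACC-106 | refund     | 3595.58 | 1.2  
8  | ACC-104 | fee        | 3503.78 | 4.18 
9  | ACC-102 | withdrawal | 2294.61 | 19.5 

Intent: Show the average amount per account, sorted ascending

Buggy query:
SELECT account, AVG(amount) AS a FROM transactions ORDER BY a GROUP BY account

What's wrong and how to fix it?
Bug: ORDER BY appears before GROUP BY; SQL clause order requires GROUP BY first

Fix: Move ORDER BY to the end, after GROUP BY

Corrected query:
SELECT account, AVG(amount) AS a FROM transactions GROUP BY account ORDER BY a

Result:
account | a          
--------+------------
ACC-106 | 1994.51    
ACC-102 | 2189.1525  
ACC-104 | 2853.106667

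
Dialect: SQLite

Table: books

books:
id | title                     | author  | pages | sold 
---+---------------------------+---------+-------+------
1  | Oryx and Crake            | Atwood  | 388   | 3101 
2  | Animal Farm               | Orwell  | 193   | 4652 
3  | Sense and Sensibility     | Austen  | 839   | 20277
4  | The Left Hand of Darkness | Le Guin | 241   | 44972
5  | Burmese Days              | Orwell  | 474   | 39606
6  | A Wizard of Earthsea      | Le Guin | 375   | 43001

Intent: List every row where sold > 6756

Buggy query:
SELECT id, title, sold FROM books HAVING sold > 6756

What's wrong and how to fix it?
Bug: This is a non-aggregate query (no GROUP BY, no aggregates), so in SQLite the HAVING clause is invalid here; a row-level condition belongs in WHERE

Fix: Use WHERE for row-level filtering

Corrected query:
SELECT id, title, sold FROM books WHERE sold > 6756

Result:
id | title                     | sold 
---+---------------------------+------
3  | Sense and Sensibility     | 20277
4  | The Left Hand of Darkness | 44972
5  | Burmese Days              | 39606
6  | A Wizard of Earthsea      | 43001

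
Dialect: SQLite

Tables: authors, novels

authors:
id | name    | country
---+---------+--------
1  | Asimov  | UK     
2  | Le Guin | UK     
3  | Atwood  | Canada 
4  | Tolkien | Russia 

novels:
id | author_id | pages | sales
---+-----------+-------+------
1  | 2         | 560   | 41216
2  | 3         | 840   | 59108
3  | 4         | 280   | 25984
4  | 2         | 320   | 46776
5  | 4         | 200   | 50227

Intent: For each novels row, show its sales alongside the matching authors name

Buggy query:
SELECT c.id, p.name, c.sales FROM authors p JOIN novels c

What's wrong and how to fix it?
Bug: Missing join condition: each novels row is matched to all authors rows instead of just its own

Fix: Specify the join condition linking the foreign key to the parent id

Corrected query:
SELECT c.id, p.name, c.sales FROM authors p JOIN novels c ON c.author_id = p.id

Result:
id | name    | sales
---+---------+------
1  | Le Guin | 41216
2  | Atwood  | 59108
3  | Tolkien | 25984
4  | Le Guin | 46776
5  | Tolkien | 50227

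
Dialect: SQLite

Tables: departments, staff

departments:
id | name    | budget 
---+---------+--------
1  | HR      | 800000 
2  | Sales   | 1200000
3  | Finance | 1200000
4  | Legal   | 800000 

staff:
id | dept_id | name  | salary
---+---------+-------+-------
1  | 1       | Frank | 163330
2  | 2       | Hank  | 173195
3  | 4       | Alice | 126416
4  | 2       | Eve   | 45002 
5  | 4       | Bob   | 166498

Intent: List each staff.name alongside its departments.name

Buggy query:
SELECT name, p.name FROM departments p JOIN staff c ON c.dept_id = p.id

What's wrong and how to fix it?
Bug: 'name' exists in both joined tables, so the database can't tell which one is meant

Fix: Prefix ambiguous columns with the table alias

Corrected query:
SELECT c.name, p.name FROM departments p JOIN staff c ON c.dept_id = p.id

Result:
name  | name 
------+------
Frank | HR   
Hank  | Sales
Alice | Legal
Eve   | Sales
Bob   | Legal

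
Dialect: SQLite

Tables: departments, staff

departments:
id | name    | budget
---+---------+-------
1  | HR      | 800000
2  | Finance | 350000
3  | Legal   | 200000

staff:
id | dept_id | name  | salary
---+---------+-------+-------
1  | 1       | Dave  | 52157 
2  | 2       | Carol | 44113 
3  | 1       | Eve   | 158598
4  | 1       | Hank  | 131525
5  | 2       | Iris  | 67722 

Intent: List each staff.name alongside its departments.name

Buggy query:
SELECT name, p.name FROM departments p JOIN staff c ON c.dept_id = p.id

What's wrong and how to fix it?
Bug: 'name' exists in both joined tables, so the database can't tell which one is meant

Fix: Qualify the column with its table alias (c.name)

Corrected query:
SELECT c.name, p.name FROM departments p JOIN staff c ON c.dept_id = p.id

Result:
name  | name   
------+--------
Dave  | HR     
Carol | Finance
Eve   | HR     
Hank  | HR     
Iris  | Finance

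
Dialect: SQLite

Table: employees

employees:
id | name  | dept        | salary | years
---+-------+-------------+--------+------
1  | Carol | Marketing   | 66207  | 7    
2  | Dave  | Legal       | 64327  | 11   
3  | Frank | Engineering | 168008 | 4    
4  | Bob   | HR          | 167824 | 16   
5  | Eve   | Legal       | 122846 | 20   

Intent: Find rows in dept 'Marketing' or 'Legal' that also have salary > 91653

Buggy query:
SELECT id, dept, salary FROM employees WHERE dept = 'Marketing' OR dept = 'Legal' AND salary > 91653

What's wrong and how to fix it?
Bug: Without parentheses, AND is evaluated before OR, so the salary filter only applies to the 'Legal' branch

Fix: Group the OR with parentheses (or use IN), then AND the threshold

Corrected query:
SELECT id, dept, salary FROM employees WHERE (dept = 'Marketing' OR dept = 'Legal') AND salary > 91653

Result:
id | dept  | salary
---+-------+-------
5  | Legal | 122846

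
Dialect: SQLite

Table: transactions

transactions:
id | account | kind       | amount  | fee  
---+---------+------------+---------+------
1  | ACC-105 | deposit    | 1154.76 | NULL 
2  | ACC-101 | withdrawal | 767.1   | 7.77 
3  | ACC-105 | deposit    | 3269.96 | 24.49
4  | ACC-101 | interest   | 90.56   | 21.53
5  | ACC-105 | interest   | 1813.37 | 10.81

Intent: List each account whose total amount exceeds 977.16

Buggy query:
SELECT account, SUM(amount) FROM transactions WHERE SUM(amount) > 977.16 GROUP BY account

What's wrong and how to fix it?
Bug: SUM(amount) is an aggregate, but WHERE filters rows before aggregation

Fix: Move the aggregate condition to a HAVING clause

Corrected query:
SELECT account, SUM(amount) FROM transactions GROUP BY account HAVING SUM(amount) > 977.16

Result:
account | SUM(amount)
--------+------------
ACC-105 | 6238.09    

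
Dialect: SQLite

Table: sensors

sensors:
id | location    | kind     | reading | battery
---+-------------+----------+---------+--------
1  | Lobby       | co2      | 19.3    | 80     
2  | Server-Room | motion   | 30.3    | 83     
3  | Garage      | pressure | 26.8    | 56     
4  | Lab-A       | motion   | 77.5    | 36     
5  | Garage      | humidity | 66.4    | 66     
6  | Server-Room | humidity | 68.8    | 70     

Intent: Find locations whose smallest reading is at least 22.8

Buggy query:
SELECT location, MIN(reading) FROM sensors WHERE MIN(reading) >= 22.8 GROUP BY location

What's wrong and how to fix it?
Bug: MIN() in WHERE is a misuse of aggregate

Fix: Use HAVING for the per-group MIN condition

Corrected query:
SELECT location, MIN(reading) FROM sensors GROUP BY location HAVING MIN(reading) >= 22.8

Result:
location    | MIN(reading)
------------+-------------
Garage      | 26.8        
Lab-A       | 77.5        
Server-Room | 30.3        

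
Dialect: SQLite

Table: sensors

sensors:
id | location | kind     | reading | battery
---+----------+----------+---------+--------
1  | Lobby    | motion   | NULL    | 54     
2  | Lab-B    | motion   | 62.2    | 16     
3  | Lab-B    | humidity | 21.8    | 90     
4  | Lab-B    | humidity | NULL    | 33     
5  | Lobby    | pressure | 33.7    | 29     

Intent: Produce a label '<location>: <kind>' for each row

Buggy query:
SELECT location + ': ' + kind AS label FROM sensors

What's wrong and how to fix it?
Bug: SQLite uses || for string concatenation; + coerces text to numbers (yielding 0)

Fix: Use the || operator for string concatenation

Corrected query:
SELECT location || ': ' || kind AS label FROM sensors

Result:
label          
---------------
Lobby: motion  
Lab-B: motion  
Lab-B: humidity
Lab-B: humidity
Lobby: pressure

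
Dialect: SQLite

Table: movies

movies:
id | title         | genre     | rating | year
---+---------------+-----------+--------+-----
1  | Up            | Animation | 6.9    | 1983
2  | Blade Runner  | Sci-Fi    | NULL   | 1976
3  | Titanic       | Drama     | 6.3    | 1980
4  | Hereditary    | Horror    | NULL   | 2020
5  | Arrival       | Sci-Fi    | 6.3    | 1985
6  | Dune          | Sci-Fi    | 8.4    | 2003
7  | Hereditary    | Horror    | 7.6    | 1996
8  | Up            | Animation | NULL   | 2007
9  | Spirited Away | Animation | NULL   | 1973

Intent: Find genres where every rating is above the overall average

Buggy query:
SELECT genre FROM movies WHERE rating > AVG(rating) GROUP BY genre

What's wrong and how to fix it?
Bug: WHERE evaluates per row before aggregation, so AVG() is unavailable

Fix: Use a subquery for AVG and a HAVING MIN(...) filter so the condition holds for every row in the group

Corrected query:
SELECT genre FROM movies GROUP BY genre HAVING MIN(rating) > (SELECT AVG(rating) FROM movies)

Result:
genre 
------
Horror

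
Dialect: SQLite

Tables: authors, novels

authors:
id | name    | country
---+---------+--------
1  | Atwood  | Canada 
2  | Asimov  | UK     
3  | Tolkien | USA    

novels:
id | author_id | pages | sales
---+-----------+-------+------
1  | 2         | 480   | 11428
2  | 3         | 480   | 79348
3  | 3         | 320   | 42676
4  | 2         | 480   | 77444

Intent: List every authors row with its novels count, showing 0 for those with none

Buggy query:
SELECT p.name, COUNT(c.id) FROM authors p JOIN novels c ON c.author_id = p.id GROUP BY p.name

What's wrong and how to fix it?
Bug: INNER JOIN drops authors rows that have no matching novels rows

Fix: Use LEFT JOIN so parents without children still appear (COUNT(c.id) gives 0)

Corrected query:
SELECT p.name, COUNT(c.id) FROM authors p LEFT JOIN novels c ON c.author_id = p.id GROUP BY p.name

Result:
name    | COUNT(c.id)
--------+------------
Asimov  | 2          
Atwood  | 0          
Tolkien | 2          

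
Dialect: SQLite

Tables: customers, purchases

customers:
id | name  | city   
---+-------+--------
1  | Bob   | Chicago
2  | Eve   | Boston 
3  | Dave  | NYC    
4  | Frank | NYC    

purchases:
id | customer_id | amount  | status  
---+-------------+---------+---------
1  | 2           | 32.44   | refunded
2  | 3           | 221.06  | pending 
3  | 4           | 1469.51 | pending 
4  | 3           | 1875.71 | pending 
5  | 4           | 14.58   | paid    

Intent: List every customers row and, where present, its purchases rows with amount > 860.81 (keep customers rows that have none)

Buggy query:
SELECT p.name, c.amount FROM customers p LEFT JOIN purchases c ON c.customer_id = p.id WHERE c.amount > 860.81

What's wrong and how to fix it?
Bug: A WHERE condition on the right-hand table after LEFT JOIN drops unmatched parents

Fix: Move the right-table condition into the ON clause so unmatched parents are kept

Corrected query:
SELECT p.name, c.amount FROM customers p LEFT JOIN purchases c ON c.customer_id = p.id AND c.amount > 860.81

Result:
name  | amount 
------+--------
Bob   | NULL   
Eve   | NULL   
Dave  | 1875.71
Frank | 1469.51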